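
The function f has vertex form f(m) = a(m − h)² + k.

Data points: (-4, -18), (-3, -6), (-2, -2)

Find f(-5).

-38

First differences 12, 4; second difference -8 = 2a, so a = -4.
Expanding, the m-coefficient is −2ah = 8h; matching it to the data gives h = -2, and then k = -2.
So f(m) = -4(m + 2)² − 2.
f(-5) = -4·(-3)² − 2 = -38.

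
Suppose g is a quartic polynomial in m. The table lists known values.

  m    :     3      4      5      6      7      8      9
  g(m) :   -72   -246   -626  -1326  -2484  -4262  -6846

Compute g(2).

First differences: -174, -380, -700, -1158, -1778, -2584. Second differences: -206, -320, -458, -620, -806. Third differences: -114, -138, -162, -186. Fourth differences: -24, -24, -24.
Level-4 differences are constant, so g has degree 4.
Fitting a degree-4 polynomial gives g(m) = -m^4 - m³ + 6m² - 4m - 6.
Then g(2) = -14.

-14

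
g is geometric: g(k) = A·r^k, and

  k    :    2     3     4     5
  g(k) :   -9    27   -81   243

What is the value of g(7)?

Consecutive ratio: 27/(-9) = -3, and -81/27 = -3, so r = -3.
Then A·(-3)^2 = -9 gives A = -1, and g(k) = -1·(-3)^k.
g(7) = -1·(-3)^7 = 2187.

2187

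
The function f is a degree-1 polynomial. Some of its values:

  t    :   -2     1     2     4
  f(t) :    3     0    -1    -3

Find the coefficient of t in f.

-1

Write f(t) = at + b; the 4 given values yield a linear system in the 2 coefficients.
Solving, f(t) = -t + 1.
The coefficient of t is -1.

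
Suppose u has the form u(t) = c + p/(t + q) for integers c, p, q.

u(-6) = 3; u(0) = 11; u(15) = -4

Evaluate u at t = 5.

-19

(u(t) − c)(t + q) = p for each data point; the three points give a linear system in c and q, then p follows.
Solving: c = -1, q = -3, p = -36, so u(t) = -1 − 36/(t − 3).
Then u(5) = -1 − 36/2 = -19.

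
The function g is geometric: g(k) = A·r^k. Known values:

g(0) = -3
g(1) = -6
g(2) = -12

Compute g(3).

Consecutive ratio: -6/(-3) = 2, and -12/(-6) = 2, so r = 2.
Then A·2^0 = -3 gives A = -3, and g(k) = -3·2^k.
g(3) = -3·2^3 = -24.

-24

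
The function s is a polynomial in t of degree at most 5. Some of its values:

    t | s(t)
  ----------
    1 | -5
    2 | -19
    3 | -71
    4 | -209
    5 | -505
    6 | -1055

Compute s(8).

-3421

First differences: -14, -52, -138, -296, -550. Second differences: -38, -86, -158, -254. Third differences: -48, -72, -96. Fourth differences: -24, -24.
Level-4 differences are constant, so s has degree 4.
Fitting a degree-4 polynomial gives s(t) = -t^4 + 2t³ - 6t² + 5t - 5.
Then s(8) = -3421.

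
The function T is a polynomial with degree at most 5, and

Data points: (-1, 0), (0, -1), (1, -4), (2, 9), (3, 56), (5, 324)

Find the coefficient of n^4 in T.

0

Write T(n) = an^5 + bn^4 + cn³ + dn² + en + p; the 6 given values yield a linear system in the 6 coefficients.
Solving, the top 2 coefficients vanish, and T(n) = 3n³ - n² - 5n - 1.
The coefficient of n^4 is 0.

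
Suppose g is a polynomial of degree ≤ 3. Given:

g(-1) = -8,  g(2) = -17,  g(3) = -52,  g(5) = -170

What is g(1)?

2

Write g(n) = an³ + bn² + cn + d; the 4 given values yield a linear system in the 4 coefficients.
Solving, the leading coefficient vanishes, and g(n) = -8n² + 5n + 5.
Then g(1) = 2.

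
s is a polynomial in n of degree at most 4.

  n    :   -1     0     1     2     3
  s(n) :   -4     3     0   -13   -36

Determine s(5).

Write s(n) = an^4 + bn³ + cn² + dn + e; the 5 given values yield a linear system in the 5 coefficients.
Solving, the top 2 coefficients vanish, and s(n) = -5n² + 2n + 3.
Then s(5) = -112.

-112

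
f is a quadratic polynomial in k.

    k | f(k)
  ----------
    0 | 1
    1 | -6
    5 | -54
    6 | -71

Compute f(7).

-90

Write f(k) = ak² + bk + c; the 4 given values yield a linear system in the 3 coefficients.
Solving, f(k) = -k² - 6k + 1.
Then f(7) = -90.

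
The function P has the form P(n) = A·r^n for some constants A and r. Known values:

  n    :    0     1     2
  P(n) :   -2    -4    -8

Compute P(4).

-32

Consecutive ratio: -4/(-2) = 2, and -8/(-4) = 2, so r = 2.
Then A·2^0 = -2 gives A = -2, and P(n) = -2·2^n.
P(4) = -2·2^4 = -32.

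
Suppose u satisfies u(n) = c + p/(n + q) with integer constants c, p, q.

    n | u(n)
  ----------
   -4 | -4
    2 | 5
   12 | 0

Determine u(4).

(u(n) − c)(n + q) = p for each data point; the three points give a linear system in c and q, then p follows.
Solving: c = -1, q = 0, p = 12, so u(n) = -1 + 12/(n + 0).
Then u(4) = -1 + 12/4 = 2.

2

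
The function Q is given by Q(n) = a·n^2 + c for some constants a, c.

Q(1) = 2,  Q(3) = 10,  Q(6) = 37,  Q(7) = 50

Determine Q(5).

26

From Q(1) = 2 and Q(3) = 10: 1a + c = 2 and 9a + c = 10.
Subtracting: 8a = 8, so a = 1; then c = 2 − 1·1 = 1.
So Q(n) = 1n² + 1, and Q(5) = 26.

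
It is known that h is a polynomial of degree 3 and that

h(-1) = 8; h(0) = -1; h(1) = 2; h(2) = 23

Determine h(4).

143

Write h(n) = an³ + bn² + cn + d; the 4 given values yield a linear system in the 4 coefficients.
Solving, h(n) = n³ + 6n² - 4n - 1.
Then h(4) = 143.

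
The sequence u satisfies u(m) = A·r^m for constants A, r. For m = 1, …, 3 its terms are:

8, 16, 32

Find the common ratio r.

Consecutive ratio: 16/8 = 2, and 32/16 = 2, so r = 2.
Then A·2^1 = 8 gives A = 4, and u(m) = 4·2^m.

2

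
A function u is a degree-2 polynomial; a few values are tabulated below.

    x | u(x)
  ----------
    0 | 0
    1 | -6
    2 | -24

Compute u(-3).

Write u(x) = ax² + bx + c; the 3 given values yield a linear system in the 3 coefficients.
Solving, u(x) = -6x².
Then u(-3) = -54.

-54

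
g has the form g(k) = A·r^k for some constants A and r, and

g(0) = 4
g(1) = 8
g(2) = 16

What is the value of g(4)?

Consecutive ratio: 8/4 = 2, and 16/8 = 2, so r = 2.
Then A·2^0 = 4 gives A = 4, and g(k) = 4·2^k.
g(4) = 4·2^4 = 64.

64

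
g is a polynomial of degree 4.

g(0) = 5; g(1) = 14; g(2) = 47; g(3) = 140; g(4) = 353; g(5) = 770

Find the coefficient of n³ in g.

First differences: 9, 33, 93, 213, 417. Second differences: 24, 60, 120, 204. Third differences: 36, 60, 84. Fourth differences: 24, 24.
Level-4 differences are constant, so g has degree 4.
Fitting a degree-4 polynomial gives g(n) = n^4 + 5n² + 3n + 5.
The coefficient of n³ is 0.

0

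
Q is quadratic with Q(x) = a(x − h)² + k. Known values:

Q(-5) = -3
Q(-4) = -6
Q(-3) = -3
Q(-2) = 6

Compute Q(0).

First differences -3, 3, 9; second difference 6 = 2a, so a = 3.
Expanding, the x-coefficient is −2ah = -6h; matching it to the data gives h = -4, and then k = -6.
So Q(x) = 3(x + 4)² − 6.
Q(0) = 3·4² − 6 = 42.

42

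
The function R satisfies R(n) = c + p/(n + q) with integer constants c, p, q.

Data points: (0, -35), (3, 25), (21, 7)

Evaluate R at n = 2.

45

(R(n) − c)(n + q) = p for each data point; the three points give a linear system in c and q, then p follows.
Solving: c = 5, q = -1, p = 40, so R(n) = 5 + 40/(n − 1).
Then R(2) = 5 + 40/1 = 45.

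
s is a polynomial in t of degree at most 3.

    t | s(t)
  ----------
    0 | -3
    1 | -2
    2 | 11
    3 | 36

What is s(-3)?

Write s(t) = at³ + bt² + ct + d; the 4 given values yield a linear system in the 4 coefficients.
Solving, the leading coefficient vanishes, and s(t) = 6t² - 5t - 3.
Then s(-3) = 66.

66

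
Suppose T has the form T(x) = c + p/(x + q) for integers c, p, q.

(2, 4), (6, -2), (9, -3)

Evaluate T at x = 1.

(T(x) − c)(x + q) = p for each data point; the three points give a linear system in c and q, then p follows.
Solving: c = -5, q = 0, p = 18, so T(x) = -5 + 18/(x + 0).
Then T(1) = -5 + 18/1 = 13.

13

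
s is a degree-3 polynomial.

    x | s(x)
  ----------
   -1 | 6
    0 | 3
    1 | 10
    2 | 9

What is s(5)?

Write s(x) = ax³ + bx² + cx + d; the 4 given values yield a linear system in the 4 coefficients.
Solving, s(x) = -3x³ + 5x² + 5x + 3.
Then s(5) = -222.

-222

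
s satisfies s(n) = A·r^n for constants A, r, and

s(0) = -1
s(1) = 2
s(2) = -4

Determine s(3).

8

Consecutive ratio: 2/(-1) = -2, and -4/2 = -2, so r = -2.
Then A·(-2)^0 = -1 gives A = -1, and s(n) = -1·(-2)^n.
s(3) = -1·(-2)^3 = 8.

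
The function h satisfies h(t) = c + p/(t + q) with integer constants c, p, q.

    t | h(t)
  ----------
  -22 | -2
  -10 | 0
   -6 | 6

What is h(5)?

(h(t) − c)(t + q) = p for each data point; the three points give a linear system in c and q, then p follows.
Solving: c = -3, q = 4, p = -18, so h(t) = -3 − 18/(t + 4).
Then h(5) = -3 − 18/9 = -5.

-5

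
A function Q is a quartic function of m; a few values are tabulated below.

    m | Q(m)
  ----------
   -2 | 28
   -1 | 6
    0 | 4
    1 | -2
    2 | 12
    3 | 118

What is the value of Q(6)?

2428

First differences: -22, -2, -6, 14, 106. Second differences: 20, -4, 20, 92. Third differences: -24, 24, 72. Fourth differences: 48, 48.
Level-4 differences are constant, so Q has degree 4.
Fitting a degree-4 polynomial gives Q(m) = 2m^4 - 4m² - 4m + 4.
Then Q(6) = 2428.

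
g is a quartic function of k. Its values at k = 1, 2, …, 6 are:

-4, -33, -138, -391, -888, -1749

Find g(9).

First differences: -29, -105, -253, -497, -861. Second differences: -76, -148, -244, -364. Third differences: -72, -96, -120. Fourth differences: -24, -24.
Level-4 differences are constant, so g has degree 4.
Fitting a degree-4 polynomial gives g(k) = -k^4 - 2k³ - k² + 3k - 3.
Then g(9) = -8076.

-8076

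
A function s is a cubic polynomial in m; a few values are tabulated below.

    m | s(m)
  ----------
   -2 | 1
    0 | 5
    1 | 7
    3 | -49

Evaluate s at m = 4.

-131

Write s(m) = am³ + bm² + cm + d; the 4 given values yield a linear system in the 4 coefficients.
Solving, s(m) = -2m³ - 2m² + 6m + 5.
Then s(4) = -131.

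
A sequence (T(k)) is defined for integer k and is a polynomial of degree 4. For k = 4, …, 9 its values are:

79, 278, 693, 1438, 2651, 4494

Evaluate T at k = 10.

First differences: 199, 415, 745, 1213, 1843. Second differences: 216, 330, 468, 630. Third differences: 114, 138, 162. Fourth differences: 24, 24.
Level-4 differences are constant, so T has degree 4.
Fitting a degree-4 polynomial gives T(k) = k^4 - 3k³ + 2k² - 5k + 3.
Then T(10) = 7153.

7153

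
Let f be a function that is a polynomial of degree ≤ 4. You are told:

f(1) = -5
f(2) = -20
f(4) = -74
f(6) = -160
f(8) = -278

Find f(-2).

-8

Write f(m) = am^4 + bm³ + cm² + dm + e; the 5 given values yield a linear system in the 5 coefficients.
Solving, the top 2 coefficients vanish, and f(m) = -4m² - 3m + 2.
Then f(-2) = -8.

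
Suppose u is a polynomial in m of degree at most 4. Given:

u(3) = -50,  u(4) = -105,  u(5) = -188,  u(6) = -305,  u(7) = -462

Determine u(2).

First differences: -55, -83, -117, -157. Second differences: -28, -34, -40. Third differences: -6, -6.
Level-3 differences are constant, so u has degree 3.
Fitting a degree-3 polynomial gives u(m) = -m³ - 2m² - 4m + 7.
Then u(2) = -17.

-17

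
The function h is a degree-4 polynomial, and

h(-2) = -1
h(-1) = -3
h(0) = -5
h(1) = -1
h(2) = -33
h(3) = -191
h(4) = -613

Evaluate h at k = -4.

-261

First differences: -2, -2, 4, -32, -158, -422. Second differences: 0, 6, -36, -126, -264. Third differences: 6, -42, -90, -138. Fourth differences: -48, -48, -48.
Level-4 differences are constant, so h has degree 4.
Fitting a degree-4 polynomial gives h(k) = -2k^4 - 3k³ + 5k² + 4k - 5.
Then h(-4) = -261.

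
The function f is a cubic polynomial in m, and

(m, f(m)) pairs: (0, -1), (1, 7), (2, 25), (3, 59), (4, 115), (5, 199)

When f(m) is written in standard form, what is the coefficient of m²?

2

First differences: 8, 18, 34, 56, 84. Second differences: 10, 16, 22, 28. Third differences: 6, 6, 6.
Level-3 differences are constant, so f has degree 3.
Fitting a degree-3 polynomial gives f(m) = m³ + 2m² + 5m - 1.
The coefficient of m² is 2.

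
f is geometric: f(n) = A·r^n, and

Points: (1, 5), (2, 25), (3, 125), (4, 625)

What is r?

5

Consecutive ratio: 25/5 = 5, and 125/25 = 5, so r = 5.
Then A·5^1 = 5 gives A = 1, and f(n) = 1·5^n.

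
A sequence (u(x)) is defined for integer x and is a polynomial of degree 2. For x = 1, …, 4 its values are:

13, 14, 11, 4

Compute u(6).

-22

First differences: 1, -3, -7. Second differences: -4, -4.
Level-2 differences are constant, so u has degree 2.
Fitting a degree-2 polynomial gives u(x) = -2x² + 7x + 8.
Then u(6) = -22.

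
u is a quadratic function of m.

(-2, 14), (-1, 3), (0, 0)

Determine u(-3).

33

Write u(m) = am² + bm + c; the 3 given values yield a linear system in the 3 coefficients.
Solving, u(m) = 4m² + m.
Then u(-3) = 33.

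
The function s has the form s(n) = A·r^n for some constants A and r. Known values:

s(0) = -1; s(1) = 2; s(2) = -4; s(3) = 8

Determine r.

-2

Consecutive ratio: 2/(-1) = -2, and -4/2 = -2, so r = -2.
Then A·(-2)^0 = -1 gives A = -1, and s(n) = -1·(-2)^n.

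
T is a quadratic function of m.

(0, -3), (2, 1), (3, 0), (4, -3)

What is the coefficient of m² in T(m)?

Write T(m) = am² + bm + c; the 4 given values yield a linear system in the 3 coefficients.
Solving, T(m) = -m² + 4m - 3.
The coefficient of m² is -1.

-1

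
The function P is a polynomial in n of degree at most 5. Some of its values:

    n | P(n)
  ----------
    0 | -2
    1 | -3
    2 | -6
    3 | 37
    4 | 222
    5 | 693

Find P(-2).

First differences: -1, -3, 43, 185, 471. Second differences: -2, 46, 142, 286. Third differences: 48, 96, 144. Fourth differences: 48, 48.
Level-4 differences are constant, so P has degree 4.
Fitting a degree-4 polynomial gives P(n) = 2n^4 - 4n³ - 3n² + 4n - 2.
Then P(-2) = 42.

42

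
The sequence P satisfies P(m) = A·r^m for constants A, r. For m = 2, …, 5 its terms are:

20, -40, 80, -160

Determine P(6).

Consecutive ratio: -40/20 = -2, and 80/(-40) = -2, so r = -2.
Then A·(-2)^2 = 20 gives A = 5, and P(m) = 5·(-2)^m.
P(6) = 5·(-2)^6 = 320.

320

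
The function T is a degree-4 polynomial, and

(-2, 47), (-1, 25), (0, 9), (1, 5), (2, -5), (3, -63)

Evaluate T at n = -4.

-35

First differences: -22, -16, -4, -10, -58. Second differences: 6, 12, -6, -48. Third differences: 6, -18, -42. Fourth differences: -24, -24.
Level-4 differences are constant, so T has degree 4.
Fitting a degree-4 polynomial gives T(n) = -n^4 - n³ + 7n² - 9n + 9.
Then T(-4) = -35.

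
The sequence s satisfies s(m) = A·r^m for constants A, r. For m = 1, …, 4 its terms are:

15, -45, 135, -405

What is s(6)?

-3645

Consecutive ratio: -45/15 = -3, and 135/(-45) = -3, so r = -3.
Then A·(-3)^1 = 15 gives A = -5, and s(m) = -5·(-3)^m.
s(6) = -5·(-3)^6 = -3645.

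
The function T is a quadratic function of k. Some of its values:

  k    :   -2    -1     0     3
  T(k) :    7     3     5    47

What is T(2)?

Write T(k) = ak² + bk + c; the 4 given values yield a linear system in the 3 coefficients.
Solving, T(k) = 3k² + 5k + 5.
Then T(2) = 27.

27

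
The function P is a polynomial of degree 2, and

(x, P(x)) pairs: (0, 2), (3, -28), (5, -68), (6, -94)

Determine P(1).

-4

Write P(x) = ax² + bx + c; the 4 given values yield a linear system in the 3 coefficients.
Solving, P(x) = -2x² - 4x + 2.
Then P(1) = -4.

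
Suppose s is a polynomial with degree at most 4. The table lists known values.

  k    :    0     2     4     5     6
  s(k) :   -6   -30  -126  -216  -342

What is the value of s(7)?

-510

Write s(k) = ak^4 + bk³ + ck² + dk + e; the 5 given values yield a linear system in the 5 coefficients.
Solving, the leading coefficient vanishes, and s(k) = -k³ - 3k² - 2k - 6.
Then s(7) = -510.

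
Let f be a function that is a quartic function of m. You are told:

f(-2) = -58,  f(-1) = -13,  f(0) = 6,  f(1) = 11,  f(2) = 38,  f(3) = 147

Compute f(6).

First differences: 45, 19, 5, 27, 109. Second differences: -26, -14, 22, 82. Third differences: 12, 36, 60. Fourth differences: 24, 24.
Level-4 differences are constant, so f has degree 4.
Fitting a degree-4 polynomial gives f(m) = m^4 + 4m³ - 8m² + 8m + 6.
Then f(6) = 1926.

1926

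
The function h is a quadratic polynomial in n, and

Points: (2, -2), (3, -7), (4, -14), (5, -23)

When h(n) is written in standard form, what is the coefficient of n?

Write h(n) = an² + bn + c; the 4 given values yield a linear system in the 3 coefficients.
Solving, h(n) = -n² + 2.
The coefficient of n is 0.

0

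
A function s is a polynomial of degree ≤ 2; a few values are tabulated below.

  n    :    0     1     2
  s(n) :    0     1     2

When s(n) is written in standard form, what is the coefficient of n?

Write s(n) = an² + bn + c; the 3 given values yield a linear system in the 3 coefficients.
Solving, the leading coefficient vanishes, and s(n) = n.
The coefficient of n is 1.

1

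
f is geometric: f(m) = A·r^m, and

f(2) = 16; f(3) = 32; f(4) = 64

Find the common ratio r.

2

Consecutive ratio: 32/16 = 2, and 64/32 = 2, so r = 2.
Then A·2^2 = 16 gives A = 4, and f(m) = 4·2^m.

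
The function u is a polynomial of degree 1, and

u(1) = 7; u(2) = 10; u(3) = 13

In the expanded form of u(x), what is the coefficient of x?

First differences: 3, 3.
Level-1 differences are constant, so u has degree 1.
Fitting a degree-1 polynomial gives u(x) = 3x + 4.
The coefficient of x is 3.

3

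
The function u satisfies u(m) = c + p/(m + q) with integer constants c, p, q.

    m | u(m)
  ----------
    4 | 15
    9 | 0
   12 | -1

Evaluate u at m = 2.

-21

(u(m) − c)(m + q) = p for each data point; the three points give a linear system in c and q, then p follows.
Solving: c = -3, q = -3, p = 18, so u(m) = -3 + 18/(m − 3).
Then u(2) = -3 + 18/(-1) = -21.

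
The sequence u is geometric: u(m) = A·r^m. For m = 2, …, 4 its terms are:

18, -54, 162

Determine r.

-3

Consecutive ratio: -54/18 = -3, and 162/(-54) = -3, so r = -3.
Then A·(-3)^2 = 18 gives A = 2, and u(m) = 2·(-3)^m.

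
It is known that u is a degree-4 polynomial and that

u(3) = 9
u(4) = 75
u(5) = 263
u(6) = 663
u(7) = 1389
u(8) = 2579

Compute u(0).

3

First differences: 66, 188, 400, 726, 1190. Second differences: 122, 212, 326, 464. Third differences: 90, 114, 138. Fourth differences: 24, 24.
Level-4 differences are constant, so u has degree 4.
Fitting a degree-4 polynomial gives u(x) = x^4 - 3x³ + 2x + 3.
Then u(0) = 3.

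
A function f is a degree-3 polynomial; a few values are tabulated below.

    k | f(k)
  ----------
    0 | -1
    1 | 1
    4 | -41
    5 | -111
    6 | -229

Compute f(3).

Write f(k) = ak³ + bk² + ck + d; the 5 given values yield a linear system in the 4 coefficients.
Solving, f(k) = -2k³ + 6k² - 2k - 1.
Then f(3) = -7.

-7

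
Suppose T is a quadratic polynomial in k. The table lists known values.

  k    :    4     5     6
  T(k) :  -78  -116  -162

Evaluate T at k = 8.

-278

Write T(k) = ak² + bk + c; the 3 given values yield a linear system in the 3 coefficients.
Solving, T(k) = -4k² - 2k - 6.
Then T(8) = -278.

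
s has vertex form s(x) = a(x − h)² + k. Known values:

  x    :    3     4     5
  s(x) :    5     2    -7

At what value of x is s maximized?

First differences -3, -9; second difference -6 = 2a, so a = -3.
Expanding, the x-coefficient is −2ah = 6h; matching it to the data gives h = 3, and then k = 5.
So s(x) = -3(x − 3)² + 5.
Hence h = 3.

3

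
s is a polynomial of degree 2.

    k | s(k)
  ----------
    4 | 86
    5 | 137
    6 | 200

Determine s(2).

20

Write s(k) = ak² + bk + c; the 3 given values yield a linear system in the 3 coefficients.
Solving, s(k) = 6k² - 3k + 2.
Then s(2) = 20.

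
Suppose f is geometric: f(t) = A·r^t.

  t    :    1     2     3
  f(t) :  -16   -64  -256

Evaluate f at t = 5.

-4096

Consecutive ratio: -64/(-16) = 4, and -256/(-64) = 4, so r = 4.
Then A·4^1 = -16 gives A = -4, and f(t) = -4·4^t.
f(5) = -4·4^5 = -4096.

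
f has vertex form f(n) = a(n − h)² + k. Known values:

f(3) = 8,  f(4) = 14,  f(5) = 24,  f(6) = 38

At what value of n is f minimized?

First differences 6, 10, 14; second difference 4 = 2a, so a = 2.
Expanding, the n-coefficient is −2ah = -4h; matching it to the data gives h = 2, and then k = 6.
So f(n) = 2(n − 2)² + 6.
Hence h = 2.

2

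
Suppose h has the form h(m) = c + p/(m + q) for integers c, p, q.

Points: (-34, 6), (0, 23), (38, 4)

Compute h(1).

41

(h(m) − c)(m + q) = p for each data point; the three points give a linear system in c and q, then p follows.
Solving: c = 5, q = -2, p = -36, so h(m) = 5 − 36/(m − 2).
Then h(1) = 5 − 36/(-1) = 41.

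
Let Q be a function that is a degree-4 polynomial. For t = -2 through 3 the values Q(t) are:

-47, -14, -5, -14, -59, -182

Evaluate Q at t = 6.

First differences: 33, 9, -9, -45, -123. Second differences: -24, -18, -36, -78. Third differences: 6, -18, -42. Fourth differences: -24, -24.
Level-4 differences are constant, so Q has degree 4.
Fitting a degree-4 polynomial gives Q(t) = -t^4 - t³ - 8t² + t - 5.
Then Q(6) = -1799.

-1799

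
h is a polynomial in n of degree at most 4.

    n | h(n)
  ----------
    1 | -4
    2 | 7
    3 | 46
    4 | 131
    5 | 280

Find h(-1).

-14

Write h(n) = an^4 + bn³ + cn² + dn + e; the 5 given values yield a linear system in the 5 coefficients.
Solving, the leading coefficient vanishes, and h(n) = 3n³ - 4n² + 2n - 5.
Then h(-1) = -14.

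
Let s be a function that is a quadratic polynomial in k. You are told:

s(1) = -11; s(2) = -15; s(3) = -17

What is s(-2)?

13

Write s(k) = ak² + bk + c; the 3 given values yield a linear system in the 3 coefficients.
Solving, s(k) = k² - 7k - 5.
Then s(-2) = 13.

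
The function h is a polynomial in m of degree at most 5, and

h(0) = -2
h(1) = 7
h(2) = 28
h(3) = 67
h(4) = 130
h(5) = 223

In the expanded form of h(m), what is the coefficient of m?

5

Write h(m) = am^5 + bm^4 + cm³ + dm² + em + p; the 6 given values yield a linear system in the 6 coefficients.
Solving, the top 2 coefficients vanish, and h(m) = m³ + 3m² + 5m - 2.
The coefficient of m is 5.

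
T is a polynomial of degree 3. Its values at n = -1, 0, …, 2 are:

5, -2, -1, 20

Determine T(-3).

Write T(n) = an³ + bn² + cn + d; the 4 given values yield a linear system in the 4 coefficients.
Solving, T(n) = 2n³ + 4n² - 5n - 2.
Then T(-3) = -5.

-5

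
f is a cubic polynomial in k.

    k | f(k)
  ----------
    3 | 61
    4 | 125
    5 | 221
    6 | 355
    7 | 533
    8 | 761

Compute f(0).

First differences: 64, 96, 134, 178, 228. Second differences: 32, 38, 44, 50. Third differences: 6, 6, 6.
Level-3 differences are constant, so f has degree 3.
Fitting a degree-3 polynomial gives f(k) = k³ + 4k² - k + 1.
Then f(0) = 1.

1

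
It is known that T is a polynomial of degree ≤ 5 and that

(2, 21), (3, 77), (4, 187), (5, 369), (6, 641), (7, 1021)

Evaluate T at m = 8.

1527

First differences: 56, 110, 182, 272, 380. Second differences: 54, 72, 90, 108. Third differences: 18, 18, 18.
Level-3 differences are constant, so T has degree 3.
Extending the table by one column gives the next first difference 506, so T(8) = 1021 + 506 = 1527.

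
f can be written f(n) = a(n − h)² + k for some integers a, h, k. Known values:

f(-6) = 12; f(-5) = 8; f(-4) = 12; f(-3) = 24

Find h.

First differences -4, 4, 12; second difference 8 = 2a, so a = 4.
Expanding, the n-coefficient is −2ah = -8h; matching it to the data gives h = -5, and then k = 8.
So f(n) = 4(n + 5)² + 8.
Hence h = -5.

-5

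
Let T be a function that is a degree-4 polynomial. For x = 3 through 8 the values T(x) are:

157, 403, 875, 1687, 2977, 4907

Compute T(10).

11455

First differences: 246, 472, 812, 1290, 1930. Second differences: 226, 340, 478, 640. Third differences: 114, 138, 162. Fourth differences: 24, 24.
Level-4 differences are constant, so T has degree 4.
Fitting a degree-4 polynomial gives T(x) = x^4 + x³ + 4x² + 6x - 5.
Then T(10) = 11455.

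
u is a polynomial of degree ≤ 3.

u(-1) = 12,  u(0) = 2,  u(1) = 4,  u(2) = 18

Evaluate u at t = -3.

68

First differences: -10, 2, 14. Second differences: 12, 12.
Level-2 differences are constant, so u has degree 2.
Fitting a degree-2 polynomial gives u(t) = 6t² - 4t + 2.
Then u(-3) = 68.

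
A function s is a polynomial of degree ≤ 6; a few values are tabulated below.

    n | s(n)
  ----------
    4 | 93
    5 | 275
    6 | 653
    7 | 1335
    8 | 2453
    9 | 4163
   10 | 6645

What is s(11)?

Write s(n) = an^6 + bn^5 + cn^4 + dn³ + en² + pn + q; the 7 given values yield a linear system in the 7 coefficients.
Solving, the top 2 coefficients vanish, and s(n) = n^4 - 4n³ + 7n² - 6n + 5.
Then s(11) = 10103.

10103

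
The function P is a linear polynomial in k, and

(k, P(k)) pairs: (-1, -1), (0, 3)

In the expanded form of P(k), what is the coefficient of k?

4

Write P(k) = ak + b; the 2 given values yield a linear system in the 2 coefficients.
Solving, P(k) = 4k + 3.
The coefficient of k is 4.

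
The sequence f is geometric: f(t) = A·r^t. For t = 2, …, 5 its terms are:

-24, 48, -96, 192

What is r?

-2

Consecutive ratio: 48/(-24) = -2, and -96/48 = -2, so r = -2.
Then A·(-2)^2 = -24 gives A = -6, and f(t) = -6·(-2)^t.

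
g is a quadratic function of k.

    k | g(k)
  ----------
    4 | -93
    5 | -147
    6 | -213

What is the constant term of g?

3

Write g(k) = ak² + bk + c; the 3 given values yield a linear system in the 3 coefficients.
Solving, g(k) = -6k² + 3.
The constant term is g(0) = 3.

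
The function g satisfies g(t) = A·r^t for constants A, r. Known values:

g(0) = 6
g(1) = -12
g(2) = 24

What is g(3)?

-48

Consecutive ratio: -12/6 = -2, and 24/(-12) = -2, so r = -2.
Then A·(-2)^0 = 6 gives A = 6, and g(t) = 6·(-2)^t.
g(3) = 6·(-2)^3 = -48.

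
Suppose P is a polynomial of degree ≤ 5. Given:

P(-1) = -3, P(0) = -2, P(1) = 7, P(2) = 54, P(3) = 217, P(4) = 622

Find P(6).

First differences: 1, 9, 47, 163, 405. Second differences: 8, 38, 116, 242. Third differences: 30, 78, 126. Fourth differences: 48, 48.
Level-4 differences are constant, so P has degree 4.
Fitting a degree-4 polynomial gives P(m) = 2m^4 + m³ + 2m² + 4m - 2.
Then P(6) = 2902.

2902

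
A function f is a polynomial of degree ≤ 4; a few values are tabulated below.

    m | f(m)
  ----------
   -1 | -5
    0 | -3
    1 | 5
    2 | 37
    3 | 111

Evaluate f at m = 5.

Write f(m) = am^4 + bm³ + cm² + dm + e; the 5 given values yield a linear system in the 5 coefficients.
Solving, the leading coefficient vanishes, and f(m) = 3m³ + 3m² + 2m - 3.
Then f(5) = 457.

457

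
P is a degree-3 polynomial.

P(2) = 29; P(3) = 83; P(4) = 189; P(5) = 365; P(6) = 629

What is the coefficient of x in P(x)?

First differences: 54, 106, 176, 264. Second differences: 52, 70, 88. Third differences: 18, 18.
Level-3 differences are constant, so P has degree 3.
Fitting a degree-3 polynomial gives P(x) = 3x³ - x² + 2x + 5.
The coefficient of x is 2.

2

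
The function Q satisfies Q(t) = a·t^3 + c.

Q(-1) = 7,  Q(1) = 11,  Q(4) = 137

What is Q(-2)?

From Q(-1) = 7 and Q(1) = 11: -1a + c = 7 and 1a + c = 11.
Subtracting: 2a = 4, so a = 2; then c = 7 − 2·(-1) = 9.
So Q(t) = 2t³ + 9, and Q(-2) = -7.

-7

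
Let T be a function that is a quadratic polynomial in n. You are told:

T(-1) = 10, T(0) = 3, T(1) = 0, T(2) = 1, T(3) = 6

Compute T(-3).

Write T(n) = an² + bn + c; the 5 given values yield a linear system in the 3 coefficients.
Solving, T(n) = 2n² - 5n + 3.
Then T(-3) = 36.

36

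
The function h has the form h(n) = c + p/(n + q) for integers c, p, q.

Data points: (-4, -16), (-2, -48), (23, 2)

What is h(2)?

16

(h(n) − c)(n + q) = p for each data point; the three points give a linear system in c and q, then p follows.
Solving: c = 0, q = 1, p = 48, so h(n) = 48/(n + 1).
Then h(2) = 0 + 48/3 = 16.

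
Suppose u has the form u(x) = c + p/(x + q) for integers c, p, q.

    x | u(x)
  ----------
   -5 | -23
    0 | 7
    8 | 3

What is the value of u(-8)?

-5

(u(x) − c)(x + q) = p for each data point; the three points give a linear system in c and q, then p follows.
Solving: c = 1, q = 4, p = 24, so u(x) = 1 + 24/(x + 4).
Then u(-8) = 1 + 24/(-4) = -5.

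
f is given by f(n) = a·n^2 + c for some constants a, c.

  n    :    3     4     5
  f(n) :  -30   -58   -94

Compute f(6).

-138

From f(3) = -30 and f(4) = -58: 9a + c = -30 and 16a + c = -58.
Subtracting: 7a = -28, so a = -4; then c = -30 − (-4)·9 = 6.
So f(n) = -4n² + 6, and f(6) = -138.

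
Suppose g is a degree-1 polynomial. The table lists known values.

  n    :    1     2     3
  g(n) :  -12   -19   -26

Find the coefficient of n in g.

-7

Write g(n) = an + b; the 3 given values yield a linear system in the 2 coefficients.
Solving, g(n) = -7n - 5.
The coefficient of n is -7.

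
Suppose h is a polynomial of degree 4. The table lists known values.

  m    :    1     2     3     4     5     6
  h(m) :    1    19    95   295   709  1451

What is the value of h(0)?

-1

First differences: 18, 76, 200, 414, 742. Second differences: 58, 124, 214, 328. Third differences: 66, 90, 114. Fourth differences: 24, 24.
Level-4 differences are constant, so h has degree 4.
Fitting a degree-4 polynomial gives h(m) = m^4 + m³ - 2m² + 2m - 1.
Then h(0) = -1.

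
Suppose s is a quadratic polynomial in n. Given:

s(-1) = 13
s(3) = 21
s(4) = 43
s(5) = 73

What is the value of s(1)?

1

Write s(n) = an² + bn + c; the 4 given values yield a linear system in the 3 coefficients.
Solving, s(n) = 4n² - 6n + 3.
Then s(1) = 1.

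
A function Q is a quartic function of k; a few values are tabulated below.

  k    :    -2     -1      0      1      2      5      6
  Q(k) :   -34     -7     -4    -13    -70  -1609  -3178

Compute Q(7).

-5695

Write Q(k) = ak^4 + bk³ + ck² + dk + e; the 7 given values yield a linear system in the 5 coefficients.
Solving, Q(k) = -2k^4 - 2k³ - 4k² - k - 4.
Then Q(7) = -5695.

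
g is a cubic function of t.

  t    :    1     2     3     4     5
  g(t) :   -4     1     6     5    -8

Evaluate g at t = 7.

First differences: 5, 5, -1, -13. Second differences: 0, -6, -12. Third differences: -6, -6.
Level-3 differences are constant, so g has degree 3.
Fitting a degree-3 polynomial gives g(t) = -t³ + 6t² - 6t - 3.
Then g(7) = -94.

-94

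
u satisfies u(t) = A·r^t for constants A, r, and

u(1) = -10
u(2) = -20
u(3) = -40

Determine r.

Consecutive ratio: -20/(-10) = 2, and -40/(-20) = 2, so r = 2.
Then A·2^1 = -10 gives A = -5, and u(t) = -5·2^t.

2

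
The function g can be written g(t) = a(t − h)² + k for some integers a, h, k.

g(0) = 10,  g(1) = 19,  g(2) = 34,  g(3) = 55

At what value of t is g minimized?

First differences 9, 15, 21; second difference 6 = 2a, so a = 3.
Expanding, the t-coefficient is −2ah = -6h; matching it to the data gives h = -1, and then k = 7.
So g(t) = 3(t + 1)² + 7.
Hence h = -1.

-1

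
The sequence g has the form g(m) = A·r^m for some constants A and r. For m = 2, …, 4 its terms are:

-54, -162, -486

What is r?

3

Consecutive ratio: -162/(-54) = 3, and -486/(-162) = 3, so r = 3.
Then A·3^2 = -54 gives A = -6, and g(m) = -6·3^m.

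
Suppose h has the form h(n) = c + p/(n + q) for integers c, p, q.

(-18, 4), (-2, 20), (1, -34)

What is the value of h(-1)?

(h(n) − c)(n + q) = p for each data point; the three points give a linear system in c and q, then p follows.
Solving: c = 2, q = 0, p = -36, so h(n) = 2 − 36/(n + 0).
Then h(-1) = 2 − 36/(-1) = 38.

38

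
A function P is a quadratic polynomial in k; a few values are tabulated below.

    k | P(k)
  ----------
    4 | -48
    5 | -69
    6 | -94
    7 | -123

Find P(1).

-9

First differences: -21, -25, -29. Second differences: -4, -4.
Level-2 differences are constant, so P has degree 2.
Fitting a degree-2 polynomial gives P(k) = -2k² - 3k - 4.
Then P(1) = -9.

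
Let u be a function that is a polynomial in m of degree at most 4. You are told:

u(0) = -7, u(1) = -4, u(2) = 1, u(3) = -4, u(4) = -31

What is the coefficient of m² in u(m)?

Write u(m) = am^4 + bm³ + cm² + dm + e; the 5 given values yield a linear system in the 5 coefficients.
Solving, the leading coefficient vanishes, and u(m) = -2m³ + 7m² - 2m - 7.
The coefficient of m² is 7.

7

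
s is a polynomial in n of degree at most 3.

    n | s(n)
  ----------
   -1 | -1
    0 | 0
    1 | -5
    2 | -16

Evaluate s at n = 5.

First differences: 1, -5, -11. Second differences: -6, -6.
Level-2 differences are constant, so s has degree 2.
Fitting a degree-2 polynomial gives s(n) = -3n² - 2n.
Then s(5) = -85.

-85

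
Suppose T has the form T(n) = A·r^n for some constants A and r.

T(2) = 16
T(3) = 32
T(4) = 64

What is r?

Consecutive ratio: 32/16 = 2, and 64/32 = 2, so r = 2.
Then A·2^2 = 16 gives A = 4, and T(n) = 4·2^n.

2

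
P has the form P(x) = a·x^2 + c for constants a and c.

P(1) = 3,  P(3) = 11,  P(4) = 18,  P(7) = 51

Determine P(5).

27

From P(1) = 3 and P(3) = 11: 1a + c = 3 and 9a + c = 11.
Subtracting: 8a = 8, so a = 1; then c = 3 − 1·1 = 2.
So P(x) = 1x² + 2, and P(5) = 27.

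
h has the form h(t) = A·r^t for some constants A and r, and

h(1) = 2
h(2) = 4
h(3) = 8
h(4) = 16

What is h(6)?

64

Consecutive ratio: 4/2 = 2, and 8/4 = 2, so r = 2.
Then A·2^1 = 2 gives A = 1, and h(t) = 1·2^t.
h(6) = 1·2^6 = 64.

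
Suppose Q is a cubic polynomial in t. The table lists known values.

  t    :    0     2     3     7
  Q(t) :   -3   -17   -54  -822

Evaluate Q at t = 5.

-278

Write Q(t) = at³ + bt² + ct + d; the 4 given values yield a linear system in the 4 coefficients.
Solving, Q(t) = -3t³ + 5t² - 5t - 3.
Then Q(5) = -278.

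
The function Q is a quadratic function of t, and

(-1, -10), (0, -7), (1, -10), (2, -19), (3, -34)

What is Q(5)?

-82

First differences: 3, -3, -9, -15. Second differences: -6, -6, -6.
Level-2 differences are constant, so Q has degree 2.
Fitting a degree-2 polynomial gives Q(t) = -3t² - 7.
Then Q(5) = -82.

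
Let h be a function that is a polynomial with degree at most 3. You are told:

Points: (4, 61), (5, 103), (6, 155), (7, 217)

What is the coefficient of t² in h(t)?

First differences: 42, 52, 62. Second differences: 10, 10.
Level-2 differences are constant, so h has degree 2.
Fitting a degree-2 polynomial gives h(t) = 5t² - 3t - 7.
The coefficient of t² is 5.

5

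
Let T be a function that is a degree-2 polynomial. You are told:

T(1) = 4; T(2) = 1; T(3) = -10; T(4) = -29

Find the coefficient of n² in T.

-4

First differences: -3, -11, -19. Second differences: -8, -8.
Level-2 differences are constant, so T has degree 2.
Fitting a degree-2 polynomial gives T(n) = -4n² + 9n - 1.
The coefficient of n² is -4.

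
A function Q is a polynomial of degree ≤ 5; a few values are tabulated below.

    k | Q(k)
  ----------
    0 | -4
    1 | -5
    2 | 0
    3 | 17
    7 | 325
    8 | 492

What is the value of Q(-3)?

Write Q(k) = ak^5 + bk^4 + ck³ + dk² + ek + p; the 6 given values yield a linear system in the 6 coefficients.
Solving, the top 2 coefficients vanish, and Q(k) = k³ - 2k - 4.
Then Q(-3) = -25.

-25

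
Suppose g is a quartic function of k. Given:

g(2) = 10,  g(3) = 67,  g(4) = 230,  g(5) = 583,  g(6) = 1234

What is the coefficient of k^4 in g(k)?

Write g(k) = ak^4 + bk³ + ck² + dk + e; the 5 given values yield a linear system in the 5 coefficients.
Solving, g(k) = k^4 - 2k² + 2k - 2.
The coefficient of k^4 is 1.

1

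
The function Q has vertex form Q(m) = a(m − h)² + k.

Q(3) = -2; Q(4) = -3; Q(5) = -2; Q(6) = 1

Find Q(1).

First differences -1, 1, 3; second difference 2 = 2a, so a = 1.
Expanding, the m-coefficient is −2ah = -2h; matching it to the data gives h = 4, and then k = -3.
So Q(m) = 1(m − 4)² − 3.
Q(1) = 1·(-3)² − 3 = 6.

6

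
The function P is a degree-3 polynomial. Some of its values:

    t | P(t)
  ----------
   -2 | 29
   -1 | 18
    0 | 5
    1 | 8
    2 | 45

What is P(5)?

First differences: -11, -13, 3, 37. Second differences: -2, 16, 34. Third differences: 18, 18.
Level-3 differences are constant, so P has degree 3.
Fitting a degree-3 polynomial gives P(t) = 3t³ + 8t² - 8t + 5.
Then P(5) = 540.

540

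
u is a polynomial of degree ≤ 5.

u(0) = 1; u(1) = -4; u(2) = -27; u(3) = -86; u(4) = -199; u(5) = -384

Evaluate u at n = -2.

Write u(n) = an^5 + bn^4 + cn³ + dn² + en + p; the 6 given values yield a linear system in the 6 coefficients.
Solving, the top 2 coefficients vanish, and u(n) = -3n³ - 2n + 1.
Then u(-2) = 29.

29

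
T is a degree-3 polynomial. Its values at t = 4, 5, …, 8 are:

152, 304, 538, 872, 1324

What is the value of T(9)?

1912

Write T(t) = at³ + bt² + ct + d; the 5 given values yield a linear system in the 4 coefficients.
Solving, T(t) = 3t³ - 4t² + 5t + 4.
Then T(9) = 1912.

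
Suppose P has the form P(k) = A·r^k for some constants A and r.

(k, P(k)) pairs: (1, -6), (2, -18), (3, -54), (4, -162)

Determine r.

3

Consecutive ratio: -18/(-6) = 3, and -54/(-18) = 3, so r = 3.
Then A·3^1 = -6 gives A = -2, and P(k) = -2·3^k.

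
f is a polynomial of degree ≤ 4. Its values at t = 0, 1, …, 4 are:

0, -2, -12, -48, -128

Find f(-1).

12

First differences: -2, -10, -36, -80. Second differences: -8, -26, -44. Third differences: -18, -18.
Level-3 differences are constant, so f has degree 3.
Fitting a degree-3 polynomial gives f(t) = -3t³ + 5t² - 4t.
Then f(-1) = 12.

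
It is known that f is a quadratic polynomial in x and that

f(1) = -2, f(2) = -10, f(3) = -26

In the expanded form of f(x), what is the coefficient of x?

Write f(x) = ax² + bx + c; the 3 given values yield a linear system in the 3 coefficients.
Solving, f(x) = -4x² + 4x - 2.
The coefficient of x is 4.

4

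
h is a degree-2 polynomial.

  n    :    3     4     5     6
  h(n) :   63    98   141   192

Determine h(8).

First differences: 35, 43, 51. Second differences: 8, 8.
Level-2 differences are constant, so h has degree 2.
Fitting a degree-2 polynomial gives h(n) = 4n² + 7n + 6.
Then h(8) = 318.

318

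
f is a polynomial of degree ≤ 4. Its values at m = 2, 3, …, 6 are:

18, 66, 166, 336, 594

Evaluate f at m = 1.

First differences: 48, 100, 170, 258. Second differences: 52, 70, 88. Third differences: 18, 18.
Level-3 differences are constant, so f has degree 3.
Fitting a degree-3 polynomial gives f(m) = 3m³ - m² - 4m + 6.
Then f(1) = 4.

4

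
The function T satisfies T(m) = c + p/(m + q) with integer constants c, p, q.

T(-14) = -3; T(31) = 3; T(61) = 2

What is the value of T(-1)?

(T(m) − c)(m + q) = p for each data point; the three points give a linear system in c and q, then p follows.
Solving: c = 1, q = -1, p = 60, so T(m) = 1 + 60/(m − 1).
Then T(-1) = 1 + 60/(-2) = -29.

-29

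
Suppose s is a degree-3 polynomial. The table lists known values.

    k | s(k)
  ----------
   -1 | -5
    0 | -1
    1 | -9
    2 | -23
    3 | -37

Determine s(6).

First differences: 4, -8, -14, -14. Second differences: -12, -6, 0. Third differences: 6, 6.
Level-3 differences are constant, so s has degree 3.
Fitting a degree-3 polynomial gives s(k) = k³ - 6k² - 3k - 1.
Then s(6) = -19.

-19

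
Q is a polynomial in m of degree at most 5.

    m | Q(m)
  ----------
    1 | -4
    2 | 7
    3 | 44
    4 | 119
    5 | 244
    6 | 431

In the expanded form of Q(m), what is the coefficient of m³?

First differences: 11, 37, 75, 125, 187. Second differences: 26, 38, 50, 62. Third differences: 12, 12, 12.
Level-3 differences are constant, so Q has degree 3.
Fitting a degree-3 polynomial gives Q(m) = 2m³ + m² - 6m - 1.
The coefficient of m³ is 2.

2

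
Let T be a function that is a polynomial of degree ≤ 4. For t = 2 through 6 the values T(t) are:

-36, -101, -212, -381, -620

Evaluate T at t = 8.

-1356

First differences: -65, -111, -169, -239. Second differences: -46, -58, -70. Third differences: -12, -12.
Level-3 differences are constant, so T has degree 3.
Fitting a degree-3 polynomial gives T(t) = -2t³ - 5t² - 2t + 4.
Then T(8) = -1356.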